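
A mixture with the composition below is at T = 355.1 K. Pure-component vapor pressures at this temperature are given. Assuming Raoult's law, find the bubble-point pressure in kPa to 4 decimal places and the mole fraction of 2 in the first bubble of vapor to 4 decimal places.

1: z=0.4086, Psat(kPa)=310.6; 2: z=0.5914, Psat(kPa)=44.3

Pbub = 153.1102 kPa, y_2 = 0.1711

At the bubble point ψ → 0, so ΣzᵢKᵢ = 1 with Kᵢ = Pᵢˢᵃᵗ/P ⇒ P = ΣzᵢPᵢˢᵃᵗ.
P = 0.4086·310.6 + 0.5914·44.3 = 153.1102 kPa
yᵢ = zᵢPᵢˢᵃᵗ/P ⇒ y_2 = 0.5914·44.3/153.1102 = 0.1711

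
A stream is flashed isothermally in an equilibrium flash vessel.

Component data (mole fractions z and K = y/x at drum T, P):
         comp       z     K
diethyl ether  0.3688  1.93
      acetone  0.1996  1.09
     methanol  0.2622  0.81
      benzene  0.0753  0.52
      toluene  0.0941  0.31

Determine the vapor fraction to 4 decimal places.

Newton iteration, ψ⁰ = 0.42:
  ψ = 0.4200: g = 0.07312, g' = -0.2937 → ψ = 0.6690
  ψ = 0.6690: g = -0.00253, g' = -0.3273 → ψ = 0.6613
  ψ = 0.6613: g = -0.00001, g' = -0.3249 → ψ = 0.6612
Converged at ψ = 0.6612.

ψ = 0.6612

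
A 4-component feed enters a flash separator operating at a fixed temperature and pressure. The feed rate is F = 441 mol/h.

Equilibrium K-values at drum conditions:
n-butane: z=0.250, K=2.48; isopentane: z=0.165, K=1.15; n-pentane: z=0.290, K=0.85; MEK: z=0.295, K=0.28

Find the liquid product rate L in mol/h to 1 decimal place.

L = 339.3 mol/h

Rachford–Rice: g(V/F) = Σ zᵢ(Kᵢ−1)/(1+V/F(Kᵢ−1)) = 0.
Feasibility: ΣzᵢKᵢ = 1.139, Σzᵢ/Kᵢ = 1.639 — both > 1, two phases present.
Newton–Raphson from V/F = 0.5:
  V/F = 0.500: g = -0.1432, g' = -0.565 → V/F = 0.247
  V/F = 0.247: g = -0.0084, g' = -0.531 → V/F = 0.231
Converged at V/F = 0.231.
Then V = V/F·F = 0.2307·441 = 101.7 mol/h and L = F − V = 339.3 mol/h.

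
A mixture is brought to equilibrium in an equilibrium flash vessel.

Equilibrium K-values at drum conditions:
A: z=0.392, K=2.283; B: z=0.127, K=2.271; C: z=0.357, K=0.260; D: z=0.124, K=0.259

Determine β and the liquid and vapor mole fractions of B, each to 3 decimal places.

β = 0.325, x_B = 0.090, y_B = 0.204

Newton iteration, β⁰ = 0.47:
  β = 0.470: g = -0.1312, g' = -0.951 → β = 0.332
  β = 0.332: g = -0.0059, g' = -0.882 → β = 0.325
Converged at β = 0.325.
Compositions from xᵢ = zᵢ/(1+β(Kᵢ−1)), yᵢ = Kᵢxᵢ:
  A: x = 0.277, y = 0.631
  B: x = 0.090, y = 0.204
  C: x = 0.470, y = 0.122
  D: x = 0.163, y = 0.042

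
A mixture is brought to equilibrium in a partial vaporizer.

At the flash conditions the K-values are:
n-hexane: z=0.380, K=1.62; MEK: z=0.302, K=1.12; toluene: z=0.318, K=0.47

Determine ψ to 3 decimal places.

Let ψ = V/F and solve Σ zᵢ(Kᵢ−1)/(1+ψ(Kᵢ−1)) = 0.
Check two-phase: ΣzᵢKᵢ = 1.103 > 1 and Σzᵢ/Kᵢ = 1.181 > 1, so g(0) = 0.103 > 0 and g(1) = -0.181 < 0.
Newton iteration, ψ⁰ = 0.43:
  ψ = 0.430: g = 0.0022, g' = -0.245 → ψ = 0.439
Converged at ψ = 0.439.

ψ = 0.439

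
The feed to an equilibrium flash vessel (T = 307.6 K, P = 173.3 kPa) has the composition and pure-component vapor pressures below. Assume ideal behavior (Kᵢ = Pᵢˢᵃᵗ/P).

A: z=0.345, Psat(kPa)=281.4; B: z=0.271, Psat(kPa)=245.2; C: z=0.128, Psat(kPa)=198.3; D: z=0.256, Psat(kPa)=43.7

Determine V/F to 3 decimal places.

Raoult's law: Kᵢ = Pᵢˢᵃᵗ/P = Pᵢˢᵃᵗ/173.3.
  K_A = 281.4/173.3 = 1.62377, K_B = 245.2/173.3 = 1.41489, K_C = 198.3/173.3 = 1.14426, K_D = 43.7/173.3 = 0.25216
Material balance + equilibrium reduce to Σ zᵢ(Kᵢ−1)/(1+V/F(Kᵢ−1)) = 0.
Feasibility: ΣzᵢKᵢ = 1.155, Σzᵢ/Kᵢ = 1.531 — both > 1, two phases present.
Newton iteration, V/F⁰ = 0.5:
  V/F = 0.500: g = -0.0314, g' = -0.478 → V/F = 0.434
  V/F = 0.434: g = -0.0015, g' = -0.433 → V/F = 0.431
Converged at V/F = 0.431.

V/F = 0.431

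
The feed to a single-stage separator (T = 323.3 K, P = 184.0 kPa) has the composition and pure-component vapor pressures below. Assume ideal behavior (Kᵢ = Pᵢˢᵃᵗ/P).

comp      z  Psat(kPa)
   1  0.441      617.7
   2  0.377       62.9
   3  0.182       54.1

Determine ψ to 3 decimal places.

Raoult's law: Kᵢ = Pᵢˢᵃᵗ/P = Pᵢˢᵃᵗ/184.0.
  K_1 = 617.7/184.0 = 3.35707, K_2 = 62.9/184.0 = 0.34185, K_3 = 54.1/184.0 = 0.29402
Material balance + equilibrium reduce to Σ zᵢ(Kᵢ−1)/(1+ψ(Kᵢ−1)) = 0.
g(0) = ΣzᵢKᵢ − 1 = 0.663 and g(1) = 1 − Σzᵢ/Kᵢ = -0.853, so a root lies in (0, 1).
Newton–Raphson from ψ = 0.5:
  ψ = 0.500: g = -0.0913, g' = -1.096 → ψ = 0.417
Converged at ψ = 0.417.

ψ = 0.417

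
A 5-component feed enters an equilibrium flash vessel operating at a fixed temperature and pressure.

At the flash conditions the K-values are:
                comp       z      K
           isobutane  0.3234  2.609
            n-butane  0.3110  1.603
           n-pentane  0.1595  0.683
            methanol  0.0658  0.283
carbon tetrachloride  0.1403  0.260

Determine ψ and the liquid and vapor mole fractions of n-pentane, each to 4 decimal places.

Iterate (Newton) starting at ψ = 0.5:
  ψ = 0.5000: g = 0.13403, g' = -0.6223 → ψ = 0.7154
  ψ = 0.7154: g = -0.00994, g' = -0.7524 → ψ = 0.7022
  ψ = 0.7022: g = -0.00010, g' = -0.7370 → ψ = 0.7020
Converged at ψ = 0.7020.
Compositions from xᵢ = zᵢ/(1+ψ(Kᵢ−1)), yᵢ = Kᵢxᵢ:
  isobutane: x = 0.1519, y = 0.3962
  n-butane: x = 0.2185, y = 0.3503
  n-pentane: x = 0.2052, y = 0.1401
  methanol: x = 0.1325, y = 0.0375
  carbon tetrachloride: x = 0.2920, y = 0.0759

ψ = 0.7020, x_n-pentane = 0.2052, y_n-pentane = 0.1401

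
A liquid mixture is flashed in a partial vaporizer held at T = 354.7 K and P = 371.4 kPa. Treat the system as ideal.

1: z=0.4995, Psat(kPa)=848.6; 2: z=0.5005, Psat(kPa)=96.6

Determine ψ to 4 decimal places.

Raoult's law: Kᵢ = Pᵢˢᵃᵗ/P = Pᵢˢᵃᵗ/371.4.
  K_1 = 848.6/371.4 = 2.284868, K_2 = 96.6/371.4 = 0.260097
Let ψ = V/F and solve Σ zᵢ(Kᵢ−1)/(1+ψ(Kᵢ−1)) = 0.
Feasibility: ΣzᵢKᵢ = 1.2715, Σzᵢ/Kᵢ = 2.1429 — both > 1, two phases present.
Binary case is linear: z₁(K₁−1)(1+ψ(K₂−1)) + z₂(K₂−1)(1+ψ(K₁−1)) = 0
⇒ ψ = [z₁(K₁−1)+z₂(K₂−1)] / [−(K₁−1)(K₂−1)] = 0.27147/0.95068 = 0.2856

ψ = 0.2856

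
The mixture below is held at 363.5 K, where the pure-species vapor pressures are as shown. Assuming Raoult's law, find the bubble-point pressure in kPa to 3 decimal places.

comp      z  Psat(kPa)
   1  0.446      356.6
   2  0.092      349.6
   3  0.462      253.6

At the bubble point ψ → 0, so ΣzᵢKᵢ = 1 with Kᵢ = Pᵢˢᵃᵗ/P ⇒ P = ΣzᵢPᵢˢᵃᵗ.
P = 0.446·356.6 + 0.092·349.6 + 0.462·253.6 = 308.370 kPa

Pbub = 308.370 kPa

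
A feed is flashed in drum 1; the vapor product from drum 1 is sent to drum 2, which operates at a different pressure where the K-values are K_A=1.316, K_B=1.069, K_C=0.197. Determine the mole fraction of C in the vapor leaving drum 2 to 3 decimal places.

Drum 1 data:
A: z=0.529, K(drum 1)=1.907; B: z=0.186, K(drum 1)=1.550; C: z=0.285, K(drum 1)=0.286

Drum 1:
Newton iteration, ψ₁⁰ = 0.37:
  ψ₁ = 0.370: g = 0.1677, g' = -0.551 → ψ₁ = 0.674
  ψ₁ = 0.674: g = -0.0201, g' = -0.738 → ψ₁ = 0.647
  ψ₁ = 0.647: g = -0.0004, g' = -0.705 → ψ₁ = 0.646
Converged at ψ₁ = 0.646.
Drum-1 compositions:
  A: x = 0.333, y = 0.636
  B: x = 0.137, y = 0.213
  C: x = 0.529, y = 0.151
Drum-2 feed = drum-1 vapor: z₂ = (0.6359, 0.2127, 0.1514).
Drum 2:
Let ψ₂ = V/F and solve Σ zᵢ(Kᵢ−1)/(1+ψ₂(Kᵢ−1)) = 0.
Feasibility: ΣzᵢKᵢ = 1.094, Σzᵢ/Kᵢ = 1.451 — both > 1, two phases present.
Newton–Raphson from ψ₂ = 0.5:
  ψ₂ = 0.500: g = -0.0154, g' = -0.321 → ψ₂ = 0.452
  ψ₂ = 0.452: g = -0.0008, g' = -0.290 → ψ₂ = 0.449
Converged at ψ₂ = 0.449.
  A: x = 0.557, y = 0.733
  B: x = 0.206, y = 0.221
  C: x = 0.237, y = 0.047

y_C (drum 2) = 0.047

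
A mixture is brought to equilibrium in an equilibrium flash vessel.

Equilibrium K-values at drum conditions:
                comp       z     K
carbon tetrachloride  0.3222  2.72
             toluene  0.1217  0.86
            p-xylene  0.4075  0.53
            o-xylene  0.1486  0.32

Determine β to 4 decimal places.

Let β = V/F and solve Σ zᵢ(Kᵢ−1)/(1+β(Kᵢ−1)) = 0.
Check two-phase: ΣzᵢKᵢ = 1.2446 > 1 and Σzᵢ/Kᵢ = 1.4932 > 1, so g(0) = 0.2446 > 0 and g(1) = -0.4932 < 0.
Iterate (Newton) starting at β = 0.5:
  β = 0.5000: g = -0.12383, g' = -0.5898 → β = 0.2901
  β = 0.2901: g = 0.00434, g' = -0.6542 → β = 0.2967
Converged at β = 0.2967.

β = 0.2967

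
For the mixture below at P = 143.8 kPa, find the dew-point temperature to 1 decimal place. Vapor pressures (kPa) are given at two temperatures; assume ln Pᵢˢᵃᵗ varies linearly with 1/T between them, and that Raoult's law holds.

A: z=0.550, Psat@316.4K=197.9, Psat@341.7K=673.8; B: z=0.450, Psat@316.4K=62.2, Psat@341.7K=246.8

Dew-point temperature: Σzᵢ·P/Pᵢˢᵃᵗ(T) = 1. Interpolate ln Pᵢˢᵃᵗ = aᵢ + bᵢ/T.
  T = 316.4 K: ΣzᵢP/Pᵢˢᵃᵗ = 1.4400
  T = 341.7 K: ΣzᵢP/Pᵢˢᵃᵗ = 0.3796
  T = 329.0 K: ΣzᵢP/Pᵢˢᵃᵗ = 0.7221
  T = 322.7 K: ΣzᵢP/Pᵢˢᵃᵗ = 1.0127
  T = 325.9 K: ΣzᵢP/Pᵢˢᵃᵗ = 0.8514
  T = 324.3 K: ΣzᵢP/Pᵢˢᵃᵗ = 0.9281
Interpolating between 322.7 K and 324.3 K gives T ≈ 322.9 K.

T = 322.9 K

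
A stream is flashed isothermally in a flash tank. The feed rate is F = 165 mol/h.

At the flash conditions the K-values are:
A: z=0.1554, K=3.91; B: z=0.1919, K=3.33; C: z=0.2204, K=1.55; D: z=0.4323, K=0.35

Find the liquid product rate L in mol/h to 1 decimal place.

Rachford–Rice: g(β) = Σ zᵢ(Kᵢ−1)/(1+β(Kᵢ−1)) = 0.
g(0) = ΣzᵢKᵢ − 1 = 0.7396 and g(1) = 1 − Σzᵢ/Kᵢ = -0.4747, so a root lies in (0, 1).
Newton–Raphson from β = 0.57:
  β = 0.5700: g = 0.00805, g' = -0.8779 → β = 0.5792
Converged at β = 0.5792.
Then V = β·F = 0.5792·165 = 95.6 mol/h and L = F − V = 69.4 mol/h.

L = 69.4 mol/h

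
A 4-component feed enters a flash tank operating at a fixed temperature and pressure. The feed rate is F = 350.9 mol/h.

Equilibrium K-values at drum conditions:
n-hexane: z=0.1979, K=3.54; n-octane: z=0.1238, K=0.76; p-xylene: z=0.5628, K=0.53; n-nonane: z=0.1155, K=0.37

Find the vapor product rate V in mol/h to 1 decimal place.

V = 40.5 mol/h

Newton–Raphson from ψ = 0.5:
  ψ = 0.5000: g = -0.26432, g' = -0.5671 → ψ = 0.0339
  ψ = 0.0339: g = 0.08968, g' = -1.2658 → ψ = 0.1048
  ψ = 0.1048: g = 0.01041, g' = -0.9940 → ψ = 0.1152
  ψ = 0.1152: g = 0.00016, g' = -0.9638 → ψ = 0.1154
Converged at ψ = 0.1154.
Then V = ψ·F = 0.1154·350.9 = 40.5 mol/h and L = F − V = 310.4 mol/h.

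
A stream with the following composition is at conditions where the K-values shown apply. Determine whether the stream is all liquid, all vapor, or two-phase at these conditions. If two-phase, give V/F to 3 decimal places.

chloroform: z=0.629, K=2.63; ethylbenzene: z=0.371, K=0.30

ΣzᵢKᵢ = 1.766; Σzᵢ/Kᵢ = 1.476.
Both exceed 1, so a two-phase solution exists.
Newton iteration, ψ⁰ = 0.5:
  ψ = 0.500: g = 0.1653, g' = -0.938 → ψ = 0.676
  ψ = 0.676: g = -0.0056, g' = -1.034 → ψ = 0.671
Converged at ψ = 0.671.

two-phase, V/F = 0.671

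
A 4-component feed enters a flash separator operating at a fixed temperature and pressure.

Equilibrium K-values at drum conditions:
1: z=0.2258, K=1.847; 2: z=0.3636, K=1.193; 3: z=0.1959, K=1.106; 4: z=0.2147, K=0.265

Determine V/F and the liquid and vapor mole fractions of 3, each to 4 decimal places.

V/F = 0.4130, x_3 = 0.1877, y_3 = 0.2076

Material balance + equilibrium reduce to Σ zᵢ(Kᵢ−1)/(1+V/F(Kᵢ−1)) = 0.
g(0) = ΣzᵢKᵢ − 1 = 0.1244 and g(1) = 1 − Σzᵢ/Kᵢ = -0.4143, so a root lies in (0, 1).
Newton iteration, V/F⁰ = 0.5:
  V/F = 0.5000: g = -0.03142, g' = -0.3831 → V/F = 0.4180
  V/F = 0.4180: g = -0.00172, g' = -0.3436 → V/F = 0.4130
Converged at V/F = 0.4130.
Compositions from xᵢ = zᵢ/(1+V/F(Kᵢ−1)), yᵢ = Kᵢxᵢ:
  1: x = 0.1673, y = 0.3090
  2: x = 0.3368, y = 0.4018
  3: x = 0.1877, y = 0.2076
  4: x = 0.3083, y = 0.0817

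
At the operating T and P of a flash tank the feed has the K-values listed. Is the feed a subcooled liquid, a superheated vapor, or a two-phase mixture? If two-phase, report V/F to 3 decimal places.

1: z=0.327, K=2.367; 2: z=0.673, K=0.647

ΣzᵢKᵢ = 1.209; Σzᵢ/Kᵢ = 1.178.
Both exceed 1, so a two-phase solution exists.
Newton iteration, ψ⁰ = 0.5:
  ψ = 0.500: g = -0.0230, g' = -0.339 → ψ = 0.432
  ψ = 0.432: g = 0.0006, g' = -0.358 → ψ = 0.434
Converged at ψ = 0.434.

two-phase, V/F = 0.434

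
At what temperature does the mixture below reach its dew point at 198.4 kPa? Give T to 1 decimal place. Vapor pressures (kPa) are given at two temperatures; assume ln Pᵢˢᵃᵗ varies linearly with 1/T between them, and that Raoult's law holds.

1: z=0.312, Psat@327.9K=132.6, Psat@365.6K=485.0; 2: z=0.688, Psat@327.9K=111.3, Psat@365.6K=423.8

Dew-point temperature: Σzᵢ·P/Pᵢˢᵃᵗ(T) = 1. Interpolate ln Pᵢˢᵃᵗ = aᵢ + bᵢ/T.
  T = 327.9 K: ΣzᵢP/Pᵢˢᵃᵗ = 1.6932
  T = 365.6 K: ΣzᵢP/Pᵢˢᵃᵗ = 0.4497
  T = 346.8 K: ΣzᵢP/Pᵢˢᵃᵗ = 0.8402
  T = 337.4 K: ΣzᵢP/Pᵢˢᵃᵗ = 1.1789
  T = 342.1 K: ΣzᵢP/Pᵢˢᵃᵗ = 0.9930
  T = 339.8 K: ΣzᵢP/Pᵢˢᵃᵗ = 1.0793
Interpolating between 339.8 K and 342.1 K gives T ≈ 341.9 K.

T = 341.9 K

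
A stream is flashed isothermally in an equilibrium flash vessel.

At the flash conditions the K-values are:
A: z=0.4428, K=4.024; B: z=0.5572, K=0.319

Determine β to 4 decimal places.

Material balance + equilibrium reduce to Σ zᵢ(Kᵢ−1)/(1+β(Kᵢ−1)) = 0.
Feasibility: ΣzᵢKᵢ = 1.9596, Σzᵢ/Kᵢ = 1.8567 — both > 1, two phases present.
Binary case is linear: z₁(K₁−1)(1+β(K₂−1)) + z₂(K₂−1)(1+β(K₁−1)) = 0
⇒ β = [z₁(K₁−1)+z₂(K₂−1)] / [−(K₁−1)(K₂−1)] = 0.95957/2.05934 = 0.4660

β = 0.4660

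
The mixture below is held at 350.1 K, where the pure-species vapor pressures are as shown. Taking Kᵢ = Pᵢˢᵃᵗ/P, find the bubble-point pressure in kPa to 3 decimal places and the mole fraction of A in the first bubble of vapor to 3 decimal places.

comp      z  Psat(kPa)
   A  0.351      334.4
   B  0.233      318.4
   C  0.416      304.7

Pbub = 318.317 kPa, y_A = 0.369

At the bubble point ψ → 0, so ΣzᵢKᵢ = 1 with Kᵢ = Pᵢˢᵃᵗ/P ⇒ P = ΣzᵢPᵢˢᵃᵗ.
P = 0.351·334.4 + 0.233·318.4 + 0.416·304.7 = 318.317 kPa
yᵢ = zᵢPᵢˢᵃᵗ/P ⇒ y_A = 0.351·334.4/318.317 = 0.369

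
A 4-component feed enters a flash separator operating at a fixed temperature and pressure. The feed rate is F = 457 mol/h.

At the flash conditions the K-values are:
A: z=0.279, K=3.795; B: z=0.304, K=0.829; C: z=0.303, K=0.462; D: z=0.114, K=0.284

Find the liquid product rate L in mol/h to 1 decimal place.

L = 280.1 mol/h

Newton–Raphson from ψ = 0.5:
  ψ = 0.500: g = -0.0817, g' = -0.696 → ψ = 0.383
  ψ = 0.383: g = 0.0036, g' = -0.769 → ψ = 0.387
Converged at ψ = 0.387.
Then V = ψ·F = 0.3872·457 = 176.9 mol/h and L = F − V = 280.1 mol/h.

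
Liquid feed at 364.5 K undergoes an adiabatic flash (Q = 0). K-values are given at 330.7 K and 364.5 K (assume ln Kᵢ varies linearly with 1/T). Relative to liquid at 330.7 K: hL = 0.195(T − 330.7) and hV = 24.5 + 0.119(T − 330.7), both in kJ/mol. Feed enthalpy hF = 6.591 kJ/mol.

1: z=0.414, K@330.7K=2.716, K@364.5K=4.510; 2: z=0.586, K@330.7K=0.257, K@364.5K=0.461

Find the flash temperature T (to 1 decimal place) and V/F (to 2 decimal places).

T = 333.4 K, V/F = 0.25

Adiabatic flash: solve Rachford–Rice at each trial T, then check hF = ψ·hV(T) + (1−ψ)·hL(T).
  T = 330.7 K: K = (2.716, 0.257), RR gives ψ = 0.216, H_out = 5.285 kJ/mol
  T = 364.5 K: K = (4.510, 0.461), RR gives ψ = 0.601, H_out = 19.775 kJ/mol
  T = 347.6 K: K = (3.543, 0.349), RR gives ψ = 0.406, H_out = 12.713 kJ/mol
  T = 339.1 K: K = (3.110, 0.300), RR gives ψ = 0.314, H_out = 9.132 kJ/mol
  T = 334.9 K: K = (2.909, 0.278), RR gives ψ = 0.267, H_out = 7.264 kJ/mol
  T = 332.8 K: K = (2.811, 0.267), RR gives ψ = 0.242, H_out = 6.291 kJ/mol
Linear interpolation between T = 332.8 (H_out = 6.291) and T = 334.9 (H_out = 7.264) on hF = 6.591 gives T ≈ 333.4 K, at which ψ = 0.25.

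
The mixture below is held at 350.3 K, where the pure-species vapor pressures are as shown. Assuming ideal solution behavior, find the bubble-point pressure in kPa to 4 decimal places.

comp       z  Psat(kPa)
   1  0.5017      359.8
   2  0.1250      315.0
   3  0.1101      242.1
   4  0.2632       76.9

At the bubble point ψ → 0, so ΣzᵢKᵢ = 1 with Kᵢ = Pᵢˢᵃᵗ/P ⇒ P = ΣzᵢPᵢˢᵃᵗ.
P = 0.5017·359.8 + 0.1250·315.0 + 0.1101·242.1 + 0.2632·76.9 = 266.7819 kPa

Pbub = 266.7819 kPa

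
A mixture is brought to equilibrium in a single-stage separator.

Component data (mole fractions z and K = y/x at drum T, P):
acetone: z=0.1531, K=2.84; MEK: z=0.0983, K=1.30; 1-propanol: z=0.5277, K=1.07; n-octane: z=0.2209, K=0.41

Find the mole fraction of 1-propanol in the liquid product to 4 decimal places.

x_1-propanol = 0.5072

Let ψ = V/F and solve Σ zᵢ(Kᵢ−1)/(1+ψ(Kᵢ−1)) = 0.
g(0) = ΣzᵢKᵢ − 1 = 0.2178 and g(1) = 1 − Σzᵢ/Kᵢ = -0.1615, so a root lies in (0, 1).
Newton iteration, ψ⁰ = 0.5:
  ψ = 0.5000: g = 0.02319, g' = -0.3044 → ψ = 0.5762
  ψ = 0.5762: g = -0.00006, g' = -0.3074 → ψ = 0.5760
Converged at ψ = 0.5760.
Compositions from xᵢ = zᵢ/(1+ψ(Kᵢ−1)), yᵢ = Kᵢxᵢ:
  acetone: x = 0.0743, y = 0.2111
  MEK: x = 0.0838, y = 0.1090
  1-propanol: x = 0.5072, y = 0.5428
  n-octane: x = 0.3346, y = 0.1372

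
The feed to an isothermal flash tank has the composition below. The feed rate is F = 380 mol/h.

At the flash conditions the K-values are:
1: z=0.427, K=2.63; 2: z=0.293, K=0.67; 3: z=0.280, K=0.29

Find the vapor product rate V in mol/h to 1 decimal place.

V = 168.8 mol/h

Let ψ = V/F and solve Σ zᵢ(Kᵢ−1)/(1+ψ(Kᵢ−1)) = 0.
g(0) = ΣzᵢKᵢ − 1 = 0.401 and g(1) = 1 − Σzᵢ/Kᵢ = -0.565, so a root lies in (0, 1).
Newton–Raphson from ψ = 0.42:
  ψ = 0.420: g = 0.0176, g' = -0.729 → ψ = 0.444
Converged at ψ = 0.444.
Then V = ψ·F = 0.4442·380 = 168.8 mol/h and L = F − V = 211.2 mol/h.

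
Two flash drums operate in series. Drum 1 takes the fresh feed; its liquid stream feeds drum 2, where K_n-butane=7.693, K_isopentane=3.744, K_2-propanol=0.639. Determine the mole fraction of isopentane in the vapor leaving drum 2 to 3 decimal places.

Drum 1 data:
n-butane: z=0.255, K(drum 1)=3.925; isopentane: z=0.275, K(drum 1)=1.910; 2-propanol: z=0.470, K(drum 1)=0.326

Drum 1:
Iterate (Newton) starting at ψ₁ = 0.5:
  ψ₁ = 0.500: g = -0.0029, g' = -0.953 → ψ₁ = 0.497
Converged at ψ₁ = 0.497.
Drum-1 compositions:
  n-butane: x = 0.104, y = 0.408
  isopentane: x = 0.189, y = 0.362
  2-propanol: x = 0.707, y = 0.230
Drum-2 feed = drum-1 liquid: z₂ = (0.1039, 0.1894, 0.7067).
Drum 2:
Material balance + equilibrium reduce to Σ zᵢ(Kᵢ−1)/(1+ψ₂(Kᵢ−1)) = 0.
Check two-phase: ΣzᵢKᵢ = 1.960 > 1 and Σzᵢ/Kᵢ = 1.170 > 1, so g(0) = 0.960 > 0 and g(1) = -0.170 < 0.
Newton iteration, ψ₂⁰ = 0.5:
  ψ₂ = 0.500: g = 0.0678, g' = -0.637 → ψ₂ = 0.606
  ψ₂ = 0.606: g = 0.0059, g' = -0.534 → ψ₂ = 0.618
Converged at ψ₂ = 0.618.
  n-butane: x = 0.020, y = 0.156
  isopentane: x = 0.070, y = 0.263
  2-propanol: x = 0.909, y = 0.581

y_isopentane (drum 2) = 0.263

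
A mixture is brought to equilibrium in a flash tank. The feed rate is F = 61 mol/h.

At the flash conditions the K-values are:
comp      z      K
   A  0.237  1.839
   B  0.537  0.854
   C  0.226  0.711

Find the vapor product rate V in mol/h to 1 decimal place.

Newton iteration, ψ⁰ = 0.5:
  ψ = 0.500: g = -0.0208, g' = -0.122 → ψ = 0.329
  ψ = 0.329: g = 0.0013, g' = -0.138 → ψ = 0.338
Converged at ψ = 0.338.
Then V = ψ·F = 0.3384·61 = 20.6 mol/h and L = F − V = 40.4 mol/h.

V = 20.6 mol/h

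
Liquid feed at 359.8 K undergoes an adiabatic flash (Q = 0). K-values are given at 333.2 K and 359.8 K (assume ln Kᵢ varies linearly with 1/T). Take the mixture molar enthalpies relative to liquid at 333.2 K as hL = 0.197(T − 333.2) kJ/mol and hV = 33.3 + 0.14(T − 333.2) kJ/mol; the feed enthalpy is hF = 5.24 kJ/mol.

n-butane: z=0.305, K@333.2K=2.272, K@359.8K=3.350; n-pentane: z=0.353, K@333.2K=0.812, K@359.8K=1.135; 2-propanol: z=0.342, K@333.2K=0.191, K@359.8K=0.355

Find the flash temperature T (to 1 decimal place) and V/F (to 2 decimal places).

Adiabatic flash: solve Rachford–Rice at each trial T, then check hF = ψ·hV(T) + (1−ψ)·hL(T).
  T = 333.2 K: K = (2.272, 0.812, 0.191), RR gives ψ = 0.064, H_out = 2.121 kJ/mol
  T = 359.8 K: K = (3.350, 1.135, 0.355), RR gives ψ = 0.573, H_out = 23.441 kJ/mol
  T = 346.5 K: K = (2.779, 0.966, 0.264), RR gives ψ = 0.326, H_out = 13.227 kJ/mol
  T = 339.9 K: K = (2.520, 0.888, 0.225), RR gives ψ = 0.202, H_out = 7.972 kJ/mol
  T = 336.5 K: K = (2.392, 0.849, 0.207), RR gives ψ = 0.134, H_out = 5.092 kJ/mol
  T = 338.2 K: K = (2.455, 0.868, 0.216), RR gives ψ = 0.169, H_out = 6.551 kJ/mol
Linear interpolation between T = 336.5 (H_out = 5.092) and T = 338.2 (H_out = 6.551) on hF = 5.24 gives T ≈ 336.7 K, at which ψ = 0.14.

T = 336.7 K, V/F = 0.14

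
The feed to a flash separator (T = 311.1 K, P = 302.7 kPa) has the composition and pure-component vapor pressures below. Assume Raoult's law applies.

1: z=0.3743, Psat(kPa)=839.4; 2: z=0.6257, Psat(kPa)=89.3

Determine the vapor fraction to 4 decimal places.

Raoult's law: Kᵢ = Pᵢˢᵃᵗ/P = Pᵢˢᵃᵗ/302.7.
  K_1 = 839.4/302.7 = 2.773043, K_2 = 89.3/302.7 = 0.295012
Material balance + equilibrium reduce to Σ zᵢ(Kᵢ−1)/(1+ψ(Kᵢ−1)) = 0.
Check two-phase: ΣzᵢKᵢ = 1.2225 > 1 and Σzᵢ/Kᵢ = 2.2559 > 1, so g(0) = 0.2225 > 0 and g(1) = -1.2559 < 0.
Binary case is linear: z₁(K₁−1)(1+ψ(K₂−1)) + z₂(K₂−1)(1+ψ(K₁−1)) = 0
⇒ ψ = [z₁(K₁−1)+z₂(K₂−1)] / [−(K₁−1)(K₂−1)] = 0.22254/1.24997 = 0.1780

ψ = 0.1780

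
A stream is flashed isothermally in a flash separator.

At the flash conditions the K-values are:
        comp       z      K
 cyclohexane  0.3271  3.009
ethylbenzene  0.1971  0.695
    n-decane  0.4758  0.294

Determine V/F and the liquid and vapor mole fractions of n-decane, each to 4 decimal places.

Rachford–Rice: g(V/F) = Σ zᵢ(Kᵢ−1)/(1+V/F(Kᵢ−1)) = 0.
g(0) = ΣzᵢKᵢ − 1 = 0.2611 and g(1) = 1 − Σzᵢ/Kᵢ = -1.0107, so a root lies in (0, 1).
Newton–Raphson from V/F = 0.5:
  V/F = 0.5000: g = -0.26229, g' = -0.9206 → V/F = 0.2151
  V/F = 0.2151: g = -0.00154, g' = -0.9944 → V/F = 0.2135
Converged at V/F = 0.2136.
Compositions from xᵢ = zᵢ/(1+V/F(Kᵢ−1)), yᵢ = Kᵢxᵢ:
  cyclohexane: x = 0.2289, y = 0.6888
  ethylbenzene: x = 0.2108, y = 0.1465
  n-decane: x = 0.5603, y = 0.1647

V/F = 0.2136, x_n-decane = 0.5603, y_n-decane = 0.1647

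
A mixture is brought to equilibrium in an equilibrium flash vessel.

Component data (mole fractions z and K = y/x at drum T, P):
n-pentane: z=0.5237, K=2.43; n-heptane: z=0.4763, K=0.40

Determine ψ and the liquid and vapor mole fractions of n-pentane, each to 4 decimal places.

Rachford–Rice: g(ψ) = Σ zᵢ(Kᵢ−1)/(1+ψ(Kᵢ−1)) = 0.
Check two-phase: ΣzᵢKᵢ = 1.4631 > 1 and Σzᵢ/Kᵢ = 1.4063 > 1, so g(0) = 0.4631 > 0 and g(1) = -0.4063 < 0.
Iterate (Newton) starting at ψ = 0.5:
  ψ = 0.5000: g = 0.02841, g' = -0.7140 → ψ = 0.5398
Converged at ψ = 0.5398.
Compositions from xᵢ = zᵢ/(1+ψ(Kᵢ−1)), yᵢ = Kᵢxᵢ:
  n-pentane: x = 0.2956, y = 0.7182
  n-heptane: x = 0.7044, y = 0.2818

ψ = 0.5398, x_n-pentane = 0.2956, y_n-pentane = 0.7182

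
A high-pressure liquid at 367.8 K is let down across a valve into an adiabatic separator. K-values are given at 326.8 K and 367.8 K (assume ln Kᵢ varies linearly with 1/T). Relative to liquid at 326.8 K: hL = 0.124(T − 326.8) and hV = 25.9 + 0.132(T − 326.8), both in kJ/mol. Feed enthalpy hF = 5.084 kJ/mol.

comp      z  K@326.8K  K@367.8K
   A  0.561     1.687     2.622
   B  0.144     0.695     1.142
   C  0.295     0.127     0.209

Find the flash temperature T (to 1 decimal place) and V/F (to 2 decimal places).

Adiabatic flash: solve Rachford–Rice at each trial T, then check hF = ψ·hV(T) + (1−ψ)·hL(T).
  T = 326.8 K: K = (1.687, 0.695, 0.127), RR gives ψ = 0.163, H_out = 4.227 kJ/mol
  T = 367.8 K: K = (2.622, 1.142, 0.209), RR gives ψ = 0.633, H_out = 21.696 kJ/mol
  T = 347.3 K: K = (2.131, 0.904, 0.165), RR gives ψ = 0.464, H_out = 14.627 kJ/mol
  T = 337.1 K: K = (1.904, 0.796, 0.146), RR gives ψ = 0.342, H_out = 10.151 kJ/mol
  T = 332.0 K: K = (1.795, 0.745, 0.136), RR gives ψ = 0.263, H_out = 7.457 kJ/mol
  T = 329.4 K: K = (1.741, 0.720, 0.132), RR gives ψ = 0.216, H_out = 5.915 kJ/mol
  T = 328.1 K: K = (1.714, 0.707, 0.129), RR gives ψ = 0.190, H_out = 5.091 kJ/mol
Linear interpolation between T = 326.8 (H_out = 4.227) and T = 328.1 (H_out = 5.091) on hF = 5.084 gives T ≈ 328.1 K, at which ψ = 0.19.

T = 328.1 K, V/F = 0.19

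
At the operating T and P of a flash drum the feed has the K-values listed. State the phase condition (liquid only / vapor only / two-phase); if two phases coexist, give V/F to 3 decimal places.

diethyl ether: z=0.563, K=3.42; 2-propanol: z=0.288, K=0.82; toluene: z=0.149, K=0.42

ΣzᵢKᵢ = 2.224; Σzᵢ/Kᵢ = 0.871.
Since Σzᵢ/Kᵢ < 1 the mixture is above its dew point — single vapor phase.

vapor only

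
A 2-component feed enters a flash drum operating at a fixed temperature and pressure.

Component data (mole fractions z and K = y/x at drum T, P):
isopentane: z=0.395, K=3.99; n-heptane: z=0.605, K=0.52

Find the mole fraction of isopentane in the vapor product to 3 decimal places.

Material balance + equilibrium reduce to Σ zᵢ(Kᵢ−1)/(1+ψ(Kᵢ−1)) = 0.
g(0) = ΣzᵢKᵢ − 1 = 0.891 and g(1) = 1 − Σzᵢ/Kᵢ = -0.262, so a root lies in (0, 1).
Binary case is linear: z₁(K₁−1)(1+ψ(K₂−1)) + z₂(K₂−1)(1+ψ(K₁−1)) = 0
⇒ ψ = [z₁(K₁−1)+z₂(K₂−1)] / [−(K₁−1)(K₂−1)] = 0.8907/1.4352 = 0.621
Compositions from xᵢ = zᵢ/(1+ψ(Kᵢ−1)), yᵢ = Kᵢxᵢ:
  isopentane: x = 0.138, y = 0.552
  n-heptane: x = 0.862, y = 0.448

y_isopentane = 0.552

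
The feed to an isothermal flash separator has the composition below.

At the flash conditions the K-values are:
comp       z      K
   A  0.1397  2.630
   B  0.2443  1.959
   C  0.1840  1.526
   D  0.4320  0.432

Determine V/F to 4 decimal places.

Newton–Raphson from V/F = 0.5:
  V/F = 0.5000: g = 0.01774, g' = -0.5191 → V/F = 0.5342
  V/F = 0.5342: g = -0.00005, g' = -0.5226 → V/F = 0.5341
Converged at V/F = 0.5341.

V/F = 0.5341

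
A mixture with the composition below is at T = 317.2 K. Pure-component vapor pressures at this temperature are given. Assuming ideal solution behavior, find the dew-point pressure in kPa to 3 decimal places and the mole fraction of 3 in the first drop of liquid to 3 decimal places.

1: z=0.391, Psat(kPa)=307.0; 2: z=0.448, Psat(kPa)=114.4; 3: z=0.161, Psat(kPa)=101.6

Pdew = 147.616 kPa, x_3 = 0.234

At the dew point ψ → 1, so Σzᵢ/Kᵢ = 1 with Kᵢ = Pᵢˢᵃᵗ/P ⇒ 1/P = Σzᵢ/Pᵢˢᵃᵗ.
1/P = 0.391/307.0 + 0.448/114.4 + 0.161/101.6 = 0.006774 ⇒ P = 147.616 kPa
xᵢ = zᵢP/Pᵢˢᵃᵗ ⇒ x_3 = 0.161·147.616/101.6 = 0.234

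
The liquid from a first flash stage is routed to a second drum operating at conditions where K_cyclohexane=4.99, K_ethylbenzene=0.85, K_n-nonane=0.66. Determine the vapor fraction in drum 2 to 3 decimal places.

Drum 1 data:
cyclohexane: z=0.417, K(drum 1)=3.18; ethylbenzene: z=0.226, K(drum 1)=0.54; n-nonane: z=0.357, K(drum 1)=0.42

Drum 1:
Let ψ₁ = V/F and solve Σ zᵢ(Kᵢ−1)/(1+ψ₁(Kᵢ−1)) = 0.
Feasibility: ΣzᵢKᵢ = 1.598, Σzᵢ/Kᵢ = 1.400 — both > 1, two phases present.
Iterate (Newton) starting at ψ₁ = 0.64:
  ψ₁ = 0.640: g = -0.0971, g' = -0.745 → ψ₁ = 0.510
  ψ₁ = 0.510: g = 0.0008, g' = -0.768 → ψ₁ = 0.511
Converged at ψ₁ = 0.511.
Drum-1 compositions:
  cyclohexane: x = 0.197, y = 0.627
  ethylbenzene: x = 0.295, y = 0.160
  n-nonane: x = 0.507, y = 0.213
Drum-2 feed = drum-1 liquid: z₂ = (0.1973, 0.2954, 0.5073).
Drum 2:
Let ψ₂ = V/F and solve Σ zᵢ(Kᵢ−1)/(1+ψ₂(Kᵢ−1)) = 0.
g(0) = ΣzᵢKᵢ − 1 = 0.570 and g(1) = 1 − Σzᵢ/Kᵢ = -0.156, so a root lies in (0, 1).
Iterate (Newton) starting at ψ₂ = 0.5:
  ψ₂ = 0.500: g = 0.0071, g' = -0.443 → ψ₂ = 0.516
Converged at ψ₂ = 0.516.
  cyclohexane: x = 0.064, y = 0.322
  ethylbenzene: x = 0.320, y = 0.272
  n-nonane: x = 0.615, y = 0.406

V/F (drum 2) = 0.516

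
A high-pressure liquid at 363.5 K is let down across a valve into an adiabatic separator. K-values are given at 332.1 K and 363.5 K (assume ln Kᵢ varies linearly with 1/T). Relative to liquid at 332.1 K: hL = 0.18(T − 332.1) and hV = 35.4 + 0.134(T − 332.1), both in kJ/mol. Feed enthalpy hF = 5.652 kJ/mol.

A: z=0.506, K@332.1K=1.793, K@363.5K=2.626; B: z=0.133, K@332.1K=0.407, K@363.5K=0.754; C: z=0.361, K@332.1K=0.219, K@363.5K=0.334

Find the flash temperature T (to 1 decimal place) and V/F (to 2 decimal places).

Adiabatic flash: solve Rachford–Rice at each trial T, then check hF = ψ·hV(T) + (1−ψ)·hL(T).
  T = 332.1 K: K = (1.793, 0.407, 0.219), RR gives ψ = 0.069, H_out = 2.455 kJ/mol
  T = 363.5 K: K = (2.626, 0.754, 0.334), RR gives ψ = 0.572, H_out = 25.067 kJ/mol
  T = 347.8 K: K = (2.189, 0.562, 0.273), RR gives ψ = 0.355, H_out = 15.148 kJ/mol
  T = 340.0 K: K = (1.987, 0.480, 0.245), RR gives ψ = 0.228, H_out = 9.419 kJ/mol
  T = 336.1 K: K = (1.890, 0.443, 0.232), RR gives ψ = 0.155, H_out = 6.175 kJ/mol
  T = 334.1 K: K = (1.841, 0.425, 0.226), RR gives ψ = 0.114, H_out = 4.373 kJ/mol
Linear interpolation between T = 334.1 (H_out = 4.373) and T = 336.1 (H_out = 6.175) on hF = 5.652 gives T ≈ 335.5 K, at which ψ = 0.14.

T = 335.5 K, V/F = 0.14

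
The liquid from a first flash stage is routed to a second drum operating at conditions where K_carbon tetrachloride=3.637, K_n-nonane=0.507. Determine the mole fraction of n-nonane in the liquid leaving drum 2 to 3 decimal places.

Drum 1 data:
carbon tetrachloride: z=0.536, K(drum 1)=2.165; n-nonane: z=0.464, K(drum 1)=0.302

x_n-nonane (drum 2) = 0.842

Drum 1:
Material balance + equilibrium reduce to Σ zᵢ(Kᵢ−1)/(1+ψ₁(Kᵢ−1)) = 0.
Feasibility: ΣzᵢKᵢ = 1.301, Σzᵢ/Kᵢ = 1.784 — both > 1, two phases present.
Iterate (Newton) starting at ψ₁ = 0.68:
  ψ₁ = 0.680: g = -0.2681, g' = -1.046 → ψ₁ = 0.424
  ψ₁ = 0.424: g = -0.0417, g' = -0.782 → ψ₁ = 0.370
Converged at ψ₁ = 0.370.
Drum-1 compositions:
  carbon tetrachloride: x = 0.375, y = 0.811
  n-nonane: x = 0.625, y = 0.189
Drum-2 feed = drum-1 liquid: z₂ = (0.3747, 0.6253).
Drum 2:
Binary case is linear: z₁(K₁−1)(1+ψ₂(K₂−1)) + z₂(K₂−1)(1+ψ₂(K₁−1)) = 0
⇒ ψ₂ = [z₁(K₁−1)+z₂(K₂−1)] / [−(K₁−1)(K₂−1)] = 0.6797/1.3000 = 0.523
  carbon tetrachloride: x = 0.158, y = 0.573
  n-nonane: x = 0.842, y = 0.427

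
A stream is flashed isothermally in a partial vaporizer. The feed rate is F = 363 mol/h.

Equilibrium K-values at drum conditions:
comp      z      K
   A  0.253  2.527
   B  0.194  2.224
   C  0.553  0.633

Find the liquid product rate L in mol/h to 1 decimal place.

L = 65.6 mol/h

Rachford–Rice: g(V/F) = Σ zᵢ(Kᵢ−1)/(1+V/F(Kᵢ−1)) = 0.
Feasibility: ΣzᵢKᵢ = 1.421, Σzᵢ/Kᵢ = 1.061 — both > 1, two phases present.
Newton–Raphson from V/F = 0.5:
  V/F = 0.500: g = 0.1178, g' = -0.413 → V/F = 0.785
  V/F = 0.785: g = 0.0117, g' = -0.345 → V/F = 0.819
Converged at V/F = 0.819.
Then V = V/F·F = 0.8192·363 = 297.4 mol/h and L = F − V = 65.6 mol/h.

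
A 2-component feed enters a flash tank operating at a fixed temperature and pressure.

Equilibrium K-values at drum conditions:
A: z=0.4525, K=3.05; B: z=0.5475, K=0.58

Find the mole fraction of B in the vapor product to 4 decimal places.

Newton iteration, ψ⁰ = 0.6:
  ψ = 0.6000: g = 0.10856, g' = -0.5550 → ψ = 0.7956
  ψ = 0.7956: g = 0.00723, g' = -0.4926 → ψ = 0.8103
Converged at ψ = 0.8103.
Compositions from xᵢ = zᵢ/(1+ψ(Kᵢ−1)), yᵢ = Kᵢxᵢ:
  A: x = 0.1700, y = 0.5186
  B: x = 0.8300, y = 0.4814

y_B = 0.4814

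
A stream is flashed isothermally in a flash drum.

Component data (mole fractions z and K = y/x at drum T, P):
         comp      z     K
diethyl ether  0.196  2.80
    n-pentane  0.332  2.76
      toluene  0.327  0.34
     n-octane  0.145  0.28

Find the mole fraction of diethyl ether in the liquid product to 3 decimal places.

x_diethyl ether = 0.102

Rachford–Rice: g(ψ) = Σ zᵢ(Kᵢ−1)/(1+ψ(Kᵢ−1)) = 0.
Check two-phase: ΣzᵢKᵢ = 1.617 > 1 and Σzᵢ/Kᵢ = 1.670 > 1, so g(0) = 0.617 > 0 and g(1) = -0.670 < 0.
Newton–Raphson from ψ = 0.61:
  ψ = 0.610: g = -0.0975, g' = -1.022 → ψ = 0.515
  ψ = 0.515: g = -0.0029, g' = -0.971 → ψ = 0.512
Converged at ψ = 0.512.
Compositions from xᵢ = zᵢ/(1+ψ(Kᵢ−1)), yᵢ = Kᵢxᵢ:
  diethyl ether: x = 0.102, y = 0.286
  n-pentane: x = 0.175, y = 0.482
  toluene: x = 0.494, y = 0.168
  n-octane: x = 0.230, y = 0.064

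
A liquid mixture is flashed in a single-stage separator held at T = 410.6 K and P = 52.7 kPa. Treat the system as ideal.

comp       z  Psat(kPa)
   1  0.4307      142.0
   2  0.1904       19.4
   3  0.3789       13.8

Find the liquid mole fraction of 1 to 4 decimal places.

Raoult's law: Kᵢ = Pᵢˢᵃᵗ/P = Pᵢˢᵃᵗ/52.7.
  K_1 = 142.0/52.7 = 2.694497, K_2 = 19.4/52.7 = 0.368121, K_3 = 13.8/52.7 = 0.261860
Iterate (Newton) starting at ψ = 0.68:
  ψ = 0.6800: g = -0.43339, g' = -1.3329 → ψ = 0.3549
  ψ = 0.3549: g = -0.07825, g' = -0.9876 → ψ = 0.2756
  ψ = 0.2756: g = 0.00069, g' = -1.0114 → ψ = 0.2763
Converged at ψ = 0.2763.
Compositions from xᵢ = zᵢ/(1+ψ(Kᵢ−1)), yᵢ = Kᵢxᵢ:
  1: x = 0.2934, y = 0.7904
  2: x = 0.2307, y = 0.0849
  3: x = 0.4760, y = 0.1246

x_1 = 0.2934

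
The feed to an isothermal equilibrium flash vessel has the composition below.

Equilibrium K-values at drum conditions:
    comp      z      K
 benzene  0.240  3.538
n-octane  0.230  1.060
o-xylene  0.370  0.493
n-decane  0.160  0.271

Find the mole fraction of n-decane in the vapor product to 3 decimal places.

Material balance + equilibrium reduce to Σ zᵢ(Kᵢ−1)/(1+ψ(Kᵢ−1)) = 0.
Feasibility: ΣzᵢKᵢ = 1.319, Σzᵢ/Kᵢ = 1.626 — both > 1, two phases present.
Iterate (Newton) starting at ψ = 0.5:
  ψ = 0.500: g = -0.1530, g' = -0.682 → ψ = 0.276
  ψ = 0.276: g = 0.0078, g' = -0.798 → ψ = 0.286
Converged at ψ = 0.286.
Compositions from xᵢ = zᵢ/(1+ψ(Kᵢ−1)), yᵢ = Kᵢxᵢ:
  benzene: x = 0.139, y = 0.492
  n-octane: x = 0.226, y = 0.240
  o-xylene: x = 0.433, y = 0.213
  n-decane: x = 0.202, y = 0.055

y_n-decane = 0.055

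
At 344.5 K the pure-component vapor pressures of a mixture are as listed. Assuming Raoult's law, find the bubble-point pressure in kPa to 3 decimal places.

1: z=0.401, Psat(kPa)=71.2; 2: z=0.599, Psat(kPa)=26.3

Pbub = 44.305 kPa

At the bubble point ψ → 0, so ΣzᵢKᵢ = 1 with Kᵢ = Pᵢˢᵃᵗ/P ⇒ P = ΣzᵢPᵢˢᵃᵗ.
P = 0.401·71.2 + 0.599·26.3 = 44.305 kPa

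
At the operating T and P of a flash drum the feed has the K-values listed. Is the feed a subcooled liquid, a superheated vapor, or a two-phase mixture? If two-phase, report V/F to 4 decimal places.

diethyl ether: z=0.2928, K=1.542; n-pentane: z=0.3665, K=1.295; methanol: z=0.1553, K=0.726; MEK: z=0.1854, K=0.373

two-phase, V/F = 0.5018

ΣzᵢKᵢ = 1.1080; Σzᵢ/Kᵢ = 1.1839.
Both exceed 1, so a two-phase solution exists.
Material balance + equilibrium reduce to Σ zᵢ(Kᵢ−1)/(1+ψ(Kᵢ−1)) = 0.
Iterate (Newton) starting at ψ = 0.43:
  ψ = 0.4300: g = 0.01726, g' = -0.2333 → ψ = 0.5040
  ψ = 0.5040: g = -0.00054, g' = -0.2487 → ψ = 0.5018
Converged at ψ = 0.5018.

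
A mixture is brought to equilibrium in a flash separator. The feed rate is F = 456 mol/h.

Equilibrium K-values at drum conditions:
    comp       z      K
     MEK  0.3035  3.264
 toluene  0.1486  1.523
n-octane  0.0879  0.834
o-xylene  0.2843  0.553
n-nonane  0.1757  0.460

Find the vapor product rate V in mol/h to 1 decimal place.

Newton–Raphson from β = 0.5:
  β = 0.5000: g = 0.07436, g' = -0.5610 → β = 0.6325
  β = 0.6325: g = 0.00335, g' = -0.5176 → β = 0.6390
Converged at β = 0.6390.
Then V = β·F = 0.6390·456 = 291.4 mol/h and L = F − V = 164.6 mol/h.

V = 291.4 mol/h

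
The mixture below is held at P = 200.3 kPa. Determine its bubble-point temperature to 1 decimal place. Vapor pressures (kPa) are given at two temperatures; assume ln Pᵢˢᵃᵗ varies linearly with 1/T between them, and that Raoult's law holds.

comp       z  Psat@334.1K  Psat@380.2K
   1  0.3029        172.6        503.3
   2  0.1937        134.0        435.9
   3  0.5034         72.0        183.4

T = 357.1 K

Bubble-point temperature: ΣzᵢPᵢˢᵃᵗ(T) = P. Interpolate ln Pᵢˢᵃᵗ = aᵢ + bᵢ/T.
  T = 334.1 K: ΣzᵢPᵢˢᵃᵗ = 114.48 kPa
  T = 380.2 K: ΣzᵢPᵢˢᵃᵗ = 329.21 kPa
  T = 357.1 K: ΣzᵢPᵢˢᵃᵗ = 200.43 kPa
  T = 345.6 K: ΣzᵢPᵢˢᵃᵗ = 152.85 kPa
  T = 351.4 K: ΣzᵢPᵢˢᵃᵗ = 175.62 kPa
  T = 354.2 K: ΣzᵢPᵢˢᵃᵗ = 187.49 kPa
Interpolating between 354.2 K and 357.1 K gives T ≈ 357.1 K.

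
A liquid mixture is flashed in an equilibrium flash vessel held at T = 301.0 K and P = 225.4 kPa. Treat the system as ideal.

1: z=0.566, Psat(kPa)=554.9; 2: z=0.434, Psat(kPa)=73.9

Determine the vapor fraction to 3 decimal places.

Raoult's law: Kᵢ = Pᵢˢᵃᵗ/P = Pᵢˢᵃᵗ/225.4.
  K_1 = 554.9/225.4 = 2.46185, K_2 = 73.9/225.4 = 0.32786
Material balance + equilibrium reduce to Σ zᵢ(Kᵢ−1)/(1+ψ(Kᵢ−1)) = 0.
g(0) = ΣzᵢKᵢ − 1 = 0.536 and g(1) = 1 − Σzᵢ/Kᵢ = -0.554, so a root lies in (0, 1).
Iterate (Newton) starting at ψ = 0.5:
  ψ = 0.500: g = 0.0386, g' = -0.849 → ψ = 0.546
  ψ = 0.546: g = -0.0003, g' = -0.863 → ψ = 0.545
Converged at ψ = 0.545.

ψ = 0.545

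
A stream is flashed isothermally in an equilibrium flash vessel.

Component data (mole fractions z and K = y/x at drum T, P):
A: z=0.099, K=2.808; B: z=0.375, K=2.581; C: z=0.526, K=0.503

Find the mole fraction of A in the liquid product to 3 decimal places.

Rachford–Rice: g(V/F) = Σ zᵢ(Kᵢ−1)/(1+V/F(Kᵢ−1)) = 0.
g(0) = ΣzᵢKᵢ − 1 = 0.510 and g(1) = 1 − Σzᵢ/Kᵢ = -0.226, so a root lies in (0, 1).
Newton iteration, V/F⁰ = 0.56:
  V/F = 0.560: g = 0.0412, g' = -0.593 → V/F = 0.629
  V/F = 0.629: g = 0.0005, g' = -0.581 → V/F = 0.630
Converged at V/F = 0.630.
Compositions from xᵢ = zᵢ/(1+V/F(Kᵢ−1)), yᵢ = Kᵢxᵢ:
  A: x = 0.046, y = 0.130
  B: x = 0.188, y = 0.485
  C: x = 0.766, y = 0.385

x_A = 0.046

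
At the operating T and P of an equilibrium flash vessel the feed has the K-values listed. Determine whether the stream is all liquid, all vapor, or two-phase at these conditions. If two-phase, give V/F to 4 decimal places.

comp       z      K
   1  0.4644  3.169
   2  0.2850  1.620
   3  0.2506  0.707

all vapor

ΣzᵢKᵢ = 2.1106; Σzᵢ/Kᵢ = 0.6769.
Since Σzᵢ/Kᵢ < 1 the mixture is above its dew point — single vapor phase.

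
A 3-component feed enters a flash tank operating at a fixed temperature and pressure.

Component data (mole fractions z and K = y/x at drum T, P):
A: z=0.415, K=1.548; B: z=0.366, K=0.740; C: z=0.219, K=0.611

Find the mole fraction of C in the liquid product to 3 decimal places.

x_C = 0.245

Let ψ = V/F and solve Σ zᵢ(Kᵢ−1)/(1+ψ(Kᵢ−1)) = 0.
g(0) = ΣzᵢKᵢ − 1 = 0.047 and g(1) = 1 − Σzᵢ/Kᵢ = -0.121, so a root lies in (0, 1).
Iterate (Newton) starting at ψ = 0.5:
  ψ = 0.500: g = -0.0366, g' = -0.161 → ψ = 0.272
  ψ = 0.272: g = 0.0003, g' = -0.164 → ψ = 0.273
Converged at ψ = 0.273.
Compositions from xᵢ = zᵢ/(1+ψ(Kᵢ−1)), yᵢ = Kᵢxᵢ:
  A: x = 0.361, y = 0.559
  B: x = 0.394, y = 0.292
  C: x = 0.245, y = 0.150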